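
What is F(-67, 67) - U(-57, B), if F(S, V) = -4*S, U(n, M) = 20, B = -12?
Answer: 248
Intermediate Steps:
F(-67, 67) - U(-57, B) = -4*(-67) - 1*20 = 268 - 20 = 248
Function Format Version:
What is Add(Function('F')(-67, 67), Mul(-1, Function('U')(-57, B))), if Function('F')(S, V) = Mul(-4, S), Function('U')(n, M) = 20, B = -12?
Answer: 248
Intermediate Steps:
Add(Function('F')(-67, 67), Mul(-1, Function('U')(-57, B))) = Add(Mul(-4, -67), Mul(-1, 20)) = Add(268, -20) = 248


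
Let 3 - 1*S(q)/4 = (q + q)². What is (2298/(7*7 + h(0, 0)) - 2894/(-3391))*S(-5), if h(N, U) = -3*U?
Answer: -3078517712/166159 ≈ -18528.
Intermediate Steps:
S(q) = 12 - 16*q² (S(q) = 12 - 4*(q + q)² = 12 - 4*4*q² = 12 - 16*q²)
(2298/(7*7 + h(0, 0)) - 2894/(-3391))*S(-5) = (2298/(7*7 - 3*0) - 2894/(-3391))*(12 - 16*(-5)²) = (2298/(49 + 0) - 2894*(-1/3391))*(12 - 16*25) = (2298/49 + 2894/3391)*(12 - 400) = (2298*(1/49) + 2894/3391)*(-388) = (2298/49 + 2894/3391)*(-388) = (7934324/166159)*(-388) = -3078517712/166159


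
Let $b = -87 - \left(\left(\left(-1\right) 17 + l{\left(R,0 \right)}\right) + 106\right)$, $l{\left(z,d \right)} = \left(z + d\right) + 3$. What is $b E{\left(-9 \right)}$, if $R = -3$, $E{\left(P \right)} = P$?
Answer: $1584$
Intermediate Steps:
$l{\left(z,d \right)} = 3 + d + z$ ($l{\left(z,d \right)} = \left(d + z\right) + 3 = 3 + d + z$)
$b = -176$ ($b = -87 - \left(\left(\left(-1\right) 17 + \left(3 + 0 - 3\right)\right) + 106\right) = -87 - \left(\left(-17 + 0\right) + 106\right) = -87 - \left(-17 + 106\right) = -87 - 89 = -176$)
$b E{\left(-9 \right)} = \left(-176\right) \left(-9\right) = 1584$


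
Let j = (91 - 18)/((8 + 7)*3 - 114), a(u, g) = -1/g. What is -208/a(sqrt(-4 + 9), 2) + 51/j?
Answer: 26849/73 ≈ 367.79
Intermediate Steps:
j = -73/69 (j = 73/(15*3 - 114) = 73/(45 - 114) = 73/(-69) = 73*(-1/69) = -73/69 ≈ -1.0580)
-208/a(sqrt(-4 + 9), 2) + 51/j = -208/((-1/2)) + 51/(-73/69) = -208/((-1*1/2)) + 51*(-69/73) = -208/(-1/2) - 3519/73 = -208*(-2) - 3519/73 = 416 - 3519/73 = 26849/73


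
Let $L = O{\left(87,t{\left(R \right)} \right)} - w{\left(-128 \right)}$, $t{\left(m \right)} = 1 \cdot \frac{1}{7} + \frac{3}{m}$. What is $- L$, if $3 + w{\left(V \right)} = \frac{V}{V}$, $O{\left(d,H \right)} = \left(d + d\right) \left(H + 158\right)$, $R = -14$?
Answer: $- \frac{192371}{7} \approx -27482.0$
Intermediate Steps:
$t{\left(m \right)} = \frac{1}{7} + \frac{3}{m}$ ($t{\left(m \right)} = 1 \cdot \frac{1}{7} + \frac{3}{m} = \frac{1}{7} + \frac{3}{m}$)
$O{\left(d,H \right)} = 2 d \left(158 + H\right)$
$w{\left(V \right)} = -2$ ($w{\left(V \right)} = -3 + \frac{V}{V} = -3 + 1 = -2$)
$L = \frac{192371}{7}$ ($L = 2 \cdot 87 \left(158 + \frac{21 - 14}{7 \left(-14\right)}\right) - -2 = 2 \cdot 87 \left(158 + \frac{1}{7} \left(- \frac{1}{14}\right) 7\right) + 2 = 2 \cdot 87 \left(158 - \frac{1}{14}\right) + 2 = 2 \cdot 87 \cdot \frac{2211}{14} + 2 = \frac{192357}{7} + 2 = \frac{192371}{7} \approx 27482.0$)
$- L = \left(-1\right) \frac{192371}{7} = - \frac{192371}{7}$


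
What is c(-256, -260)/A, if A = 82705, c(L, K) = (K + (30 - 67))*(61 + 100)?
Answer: -6831/11815 ≈ -0.57816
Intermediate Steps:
c(L, K) = -5957 + 161*K (c(L, K) = (K - 37)*161 = (-37 + K)*161 = -5957 + 161*K)
c(-256, -260)/A = (-5957 + 161*(-260))/82705 = (-5957 - 41860)*(1/82705) = -47817*1/82705 = -6831/11815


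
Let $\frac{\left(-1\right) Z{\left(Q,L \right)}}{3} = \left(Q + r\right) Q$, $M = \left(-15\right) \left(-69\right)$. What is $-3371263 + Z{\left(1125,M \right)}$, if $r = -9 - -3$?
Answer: $-7147888$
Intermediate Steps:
$r = -6$ ($r = -9 + 3 = -6$)
$M = 1035$
$Z{\left(Q,L \right)} = - 3 Q \left(-6 + Q\right)$ ($Z{\left(Q,L \right)} = - 3 \left(Q - 6\right) Q = - 3 \left(-6 + Q\right) Q = - 3 Q \left(-6 + Q\right)$)
$-3371263 + Z{\left(1125,M \right)} = -3371263 + 3 \cdot 1125 \left(6 - 1125\right) = -3371263 + 3 \cdot 1125 \left(-1119\right) = -3371263 - 3776625 = -7147888$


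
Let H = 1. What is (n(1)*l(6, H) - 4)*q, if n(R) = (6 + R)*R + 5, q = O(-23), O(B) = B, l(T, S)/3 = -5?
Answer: 4232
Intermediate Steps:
l(T, S) = -15 (l(T, S) = 3*(-5) = -15)
q = -23
n(R) = 5 + R*(6 + R) (n(R) = R*(6 + R) + 5 = 5 + R*(6 + R))
(n(1)*l(6, H) - 4)*q = ((5 + 1² + 6*1)*(-15) - 4)*(-23) = ((5 + 1 + 6)*(-15) - 4)*(-23) = (12*(-15) - 4)*(-23) = (-180 - 4)*(-23) = -184*(-23) = 4232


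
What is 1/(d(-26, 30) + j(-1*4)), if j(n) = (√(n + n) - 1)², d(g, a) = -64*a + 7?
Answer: I/(4*(√2 - 480*I)) ≈ -0.00052083 + 1.5345e-6*I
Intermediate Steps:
d(g, a) = 7 - 64*a
j(n) = (-1 + √2*√n)² (j(n) = (√(2*n) - 1)² = (√2*√n - 1)² = (-1 + √2*√n)²)
1/(d(-26, 30) + j(-1*4)) = 1/((7 - 64*30) + (-1 + √2*√(-1*4))²) = 1/((7 - 1920) + (-1 + √2*√(-4))²) = 1/(-1913 + (-1 + √2*(2*I))²) = 1/(-1913 + (-1 + 2*I*√2)²)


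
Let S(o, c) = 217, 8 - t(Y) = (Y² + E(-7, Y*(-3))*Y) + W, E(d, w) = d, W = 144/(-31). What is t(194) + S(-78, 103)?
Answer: -1117499/31 ≈ -36048.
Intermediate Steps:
W = -144/31 (W = 144*(-1/31) = -144/31 ≈ -4.6452)
t(Y) = 392/31 - Y² + 7*Y (t(Y) = 8 - ((Y² - 7*Y) - 144/31) = 8 - (-144/31 + Y² - 7*Y) = 8 + (144/31 - Y² + 7*Y) = 392/31 - Y² + 7*Y)
t(194) + S(-78, 103) = (392/31 - 1*194² + 7*194) + 217 = (392/31 - 1*37636 + 1358) + 217 = (392/31 - 37636 + 1358) + 217 = -1124226/31 + 217 = -1117499/31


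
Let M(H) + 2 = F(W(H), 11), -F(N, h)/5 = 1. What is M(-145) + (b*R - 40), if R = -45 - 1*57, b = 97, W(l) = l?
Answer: -9941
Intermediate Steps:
F(N, h) = -5 (F(N, h) = -5*1 = -5)
M(H) = -7 (M(H) = -2 - 5 = -7)
R = -102 (R = -45 - 57 = -102)
M(-145) + (b*R - 40) = -7 + (97*(-102) - 40) = -7 + (-9894 - 40) = -7 - 9934 = -9941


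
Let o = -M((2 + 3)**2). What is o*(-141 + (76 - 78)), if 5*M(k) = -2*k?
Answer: -1430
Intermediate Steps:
M(k) = -2*k/5 (M(k) = (-2*k)/5 = -2*k/5)
o = 10 (o = -(-2)*(2 + 3)**2/5 = -(-2)*5**2/5 = -(-2)*25/5 = -1*(-10) = 10)
o*(-141 + (76 - 78)) = 10*(-141 + (76 - 78)) = 10*(-141 - 2) = 10*(-143) = -1430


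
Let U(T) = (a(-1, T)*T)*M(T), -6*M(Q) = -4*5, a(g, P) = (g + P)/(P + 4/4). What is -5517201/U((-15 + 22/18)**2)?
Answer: -1090678333329/123776800 ≈ -8811.7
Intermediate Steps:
a(g, P) = (P + g)/(1 + P) (a(g, P) = (P + g)/(P + 4*(1/4)) = (P + g)/(P + 1) = (P + g)/(1 + P))
M(Q) = 10/3 (M(Q) = -(-2)*5/3 = -1/6*(-20) = 10/3)
U(T) = 10*T*(-1 + T)/(3*(1 + T)) (U(T) = (((T - 1)/(1 + T))*T)*(10/3) = (((-1 + T)/(1 + T))*T)*(10/3) = (T*(-1 + T)/(1 + T))*(10/3) = 10*T*(-1 + T)/(3*(1 + T)))
-5517201/U((-15 + 22/18)**2) = -5517201*3*(1 + (-15 + 22/18)**2)/(10*(-1 + (-15 + 22/18)**2)*(-15 + 22/18)**2) = -5517201*3*(1 + (-15 + 22*(1/18))**2)/(10*(-1 + (-15 + 22*(1/18))**2)*(-15 + 22*(1/18))**2) = -5517201*3*(1 + (-15 + 11/9)**2)/(10*(-1 + (-15 + 11/9)**2)*(-15 + 11/9)**2) = -5517201*243*(1 + (-124/9)**2)/(153760*(-1 + (-124/9)**2)) = -5517201*243*(1 + 15376/81)/(153760*(-1 + 15376/81)) = -5517201/((10/3)*(15376/81)*(15295/81)/(15457/81)) = -5517201/((10/3)*(15376/81)*(81/15457)*(15295/81)) = -5517201/2351759200/3756051 = -5517201*3756051/2351759200 = -1090678333329/123776800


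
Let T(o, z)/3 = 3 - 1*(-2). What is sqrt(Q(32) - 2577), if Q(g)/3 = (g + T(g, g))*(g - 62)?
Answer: I*sqrt(6807) ≈ 82.505*I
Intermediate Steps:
T(o, z) = 15 (T(o, z) = 3*(3 - 1*(-2)) = 3*(3 + 2) = 3*5 = 15)
Q(g) = 3*(-62 + g)*(15 + g) (Q(g) = 3*((g + 15)*(g - 62)) = 3*((15 + g)*(-62 + g)) = 3*((-62 + g)*(15 + g)) = 3*(-62 + g)*(15 + g))
sqrt(Q(32) - 2577) = sqrt((-2790 - 141*32 + 3*32**2) - 2577) = sqrt((-2790 - 4512 + 3*1024) - 2577) = sqrt((-2790 - 4512 + 3072) - 2577) = sqrt(-4230 - 2577) = sqrt(-6807) = I*sqrt(6807)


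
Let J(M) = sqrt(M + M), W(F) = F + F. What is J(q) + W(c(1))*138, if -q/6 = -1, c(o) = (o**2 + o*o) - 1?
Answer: 276 + 2*sqrt(3) ≈ 279.46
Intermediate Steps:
c(o) = -1 + 2*o**2 (c(o) = (o**2 + o**2) - 1 = 2*o**2 - 1 = -1 + 2*o**2)
q = 6 (q = -6*(-1) = 6)
W(F) = 2*F
J(M) = sqrt(2)*sqrt(M) (J(M) = sqrt(2*M) = sqrt(2)*sqrt(M))
J(q) + W(c(1))*138 = sqrt(2)*sqrt(6) + (2*(-1 + 2*1**2))*138 = 2*sqrt(3) + (2*(-1 + 2*1))*138 = 2*sqrt(3) + (2*(-1 + 2))*138 = 2*sqrt(3) + (2*1)*138 = 2*sqrt(3) + 2*138 = 2*sqrt(3) + 276 = 276 + 2*sqrt(3)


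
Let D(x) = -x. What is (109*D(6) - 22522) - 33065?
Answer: -56241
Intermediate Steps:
(109*D(6) - 22522) - 33065 = (109*(-1*6) - 22522) - 33065 = (109*(-6) - 22522) - 33065 = (-654 - 22522) - 33065 = -23176 - 33065 = -56241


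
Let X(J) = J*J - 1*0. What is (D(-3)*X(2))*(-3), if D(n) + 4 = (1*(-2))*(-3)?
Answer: -24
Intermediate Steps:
D(n) = 2 (D(n) = -4 + (1*(-2))*(-3) = -4 - 2*(-3) = -4 + 6 = 2)
X(J) = J² (X(J) = J² + 0 = J²)
(D(-3)*X(2))*(-3) = (2*2²)*(-3) = (2*4)*(-3) = 8*(-3) = -24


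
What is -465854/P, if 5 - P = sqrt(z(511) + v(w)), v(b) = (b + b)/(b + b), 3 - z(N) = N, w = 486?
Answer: -1164635/266 - 3028051*I*sqrt(3)/266 ≈ -4378.3 - 19717.0*I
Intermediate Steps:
z(N) = 3 - N
v(b) = 1 (v(b) = (2*b)/((2*b)) = (2*b)*(1/(2*b)) = 1)
P = 5 - 13*I*sqrt(3) (P = 5 - sqrt((3 - 1*511) + 1) = 5 - sqrt((3 - 511) + 1) = 5 - sqrt(-508 + 1) = 5 - sqrt(-507) = 5 - 13*I*sqrt(3) ≈ 5.0 - 22.517*I)
-465854/P = -465854/(5 - 13*I*sqrt(3))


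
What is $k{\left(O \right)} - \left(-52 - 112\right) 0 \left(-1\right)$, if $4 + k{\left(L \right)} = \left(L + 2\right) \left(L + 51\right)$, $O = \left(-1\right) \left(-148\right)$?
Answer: $29846$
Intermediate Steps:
$O = 148$
$k{\left(L \right)} = -4 + \left(2 + L\right) \left(51 + L\right)$ ($k{\left(L \right)} = -4 + \left(L + 2\right) \left(L + 51\right) = -4 + \left(2 + L\right) \left(51 + L\right)$)
$k{\left(O \right)} - \left(-52 - 112\right) 0 \left(-1\right) = \left(98 + 148^{2} + 53 \cdot 148\right) - \left(-52 - 112\right) 0 \left(-1\right) = \left(98 + 21904 + 7844\right) - \left(-164\right) 0 = 29846 - 0 = 29846 + 0 = 29846$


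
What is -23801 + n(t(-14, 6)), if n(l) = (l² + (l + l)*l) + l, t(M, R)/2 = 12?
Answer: -22049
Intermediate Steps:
t(M, R) = 24 (t(M, R) = 2*12 = 24)
n(l) = l + 3*l² (n(l) = (l² + (2*l)*l) + l = (l² + 2*l²) + l = 3*l² + l = l + 3*l²)
-23801 + n(t(-14, 6)) = -23801 + 24*(1 + 3*24) = -23801 + 24*(1 + 72) = -23801 + 24*73 = -23801 + 1752 = -22049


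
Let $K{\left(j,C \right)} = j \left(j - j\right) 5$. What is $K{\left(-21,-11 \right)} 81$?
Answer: $0$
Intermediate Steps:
$K{\left(j,C \right)} = 0$ ($K{\left(j,C \right)} = j 0 \cdot 5 = 0 \cdot 5 = 0$)
$K{\left(-21,-11 \right)} 81 = 0 \cdot 81 = 0$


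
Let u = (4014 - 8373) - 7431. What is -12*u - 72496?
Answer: 68984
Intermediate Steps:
u = -11790 (u = -4359 - 7431 = -11790)
-12*u - 72496 = -12*(-11790) - 72496 = 141480 - 72496 = 68984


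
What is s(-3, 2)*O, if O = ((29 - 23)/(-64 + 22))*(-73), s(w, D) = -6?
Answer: -438/7 ≈ -62.571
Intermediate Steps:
O = 73/7 (O = (6/(-42))*(-73) = (6*(-1/42))*(-73) = -⅐*(-73) = 73/7 ≈ 10.429)
s(-3, 2)*O = -6*73/7 = -438/7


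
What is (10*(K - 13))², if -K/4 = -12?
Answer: 122500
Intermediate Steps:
K = 48 (K = -4*(-12) = 48)
(10*(K - 13))² = (10*(48 - 13))² = (10*35)² = 350² = 122500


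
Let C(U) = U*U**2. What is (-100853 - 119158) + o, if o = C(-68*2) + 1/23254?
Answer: -63610549617/23254 ≈ -2.7355e+6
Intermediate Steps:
C(U) = U**3
o = -58494413823/23254 (o = (-68*2)**3 + 1/23254 = (-136)**3 + 1/23254 = -2515456 + 1/23254 = -58494413823/23254 ≈ -2.5155e+6)
(-100853 - 119158) + o = (-100853 - 119158) - 58494413823/23254 = -220011 - 58494413823/23254 = -63610549617/23254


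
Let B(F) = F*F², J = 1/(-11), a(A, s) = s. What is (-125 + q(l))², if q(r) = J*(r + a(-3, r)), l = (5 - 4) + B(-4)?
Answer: 1560001/121 ≈ 12893.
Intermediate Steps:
J = -1/11 ≈ -0.090909
B(F) = F³
l = -63 (l = (5 - 4) + (-4)³ = 1 - 64 = -63)
q(r) = -2*r/11 (q(r) = -(r + r)/11 = -2*r/11)
(-125 + q(l))² = (-125 - 2/11*(-63))² = (-125 + 126/11)² = (-1249/11)² = 1560001/121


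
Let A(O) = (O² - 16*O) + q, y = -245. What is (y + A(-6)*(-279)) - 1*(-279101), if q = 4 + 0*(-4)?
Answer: 240912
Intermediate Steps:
q = 4 (q = 4 + 0 = 4)
A(O) = 4 + O² - 16*O (A(O) = (O² - 16*O) + 4 = 4 + O² - 16*O)
(y + A(-6)*(-279)) - 1*(-279101) = (-245 + (4 + (-6)² - 16*(-6))*(-279)) - 1*(-279101) = (-245 + (4 + 36 + 96)*(-279)) + 279101 = (-245 + 136*(-279)) + 279101 = (-245 - 37944) + 279101 = -38189 + 279101 = 240912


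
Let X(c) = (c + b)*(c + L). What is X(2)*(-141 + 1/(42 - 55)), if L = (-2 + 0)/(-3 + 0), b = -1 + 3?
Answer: -58688/39 ≈ -1504.8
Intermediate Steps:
b = 2
L = ⅔ (L = -2/(-3) = -2*(-⅓) = ⅔ ≈ 0.66667)
X(c) = (2 + c)*(⅔ + c) (X(c) = (c + 2)*(c + ⅔) = (2 + c)*(⅔ + c))
X(2)*(-141 + 1/(42 - 55)) = (4/3 + 2² + (8/3)*2)*(-141 + 1/(42 - 55)) = (4/3 + 4 + 16/3)*(-141 + 1/(-13)) = 32*(-141 - 1/13)/3 = (32/3)*(-1834/13) = -58688/39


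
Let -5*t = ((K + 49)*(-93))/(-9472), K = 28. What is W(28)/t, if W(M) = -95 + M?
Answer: 3173120/7161 ≈ 443.11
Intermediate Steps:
t = -7161/47360 (t = -(28 + 49)*(-93)/(5*(-9472)) = -77*(-93)*(-1)/(5*9472) = -(-7161)*(-1)/(5*9472) = -⅕*7161/9472 = -7161/47360 ≈ -0.15120)
W(28)/t = (-95 + 28)/(-7161/47360) = -67*(-47360/7161) = 3173120/7161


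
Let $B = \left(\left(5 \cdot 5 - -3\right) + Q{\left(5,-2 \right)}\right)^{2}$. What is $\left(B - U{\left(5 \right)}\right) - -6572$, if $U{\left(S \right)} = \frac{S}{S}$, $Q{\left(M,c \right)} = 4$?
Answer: $7595$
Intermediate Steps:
$U{\left(S \right)} = 1$
$B = 1024$ ($B = \left(\left(5 \cdot 5 - -3\right) + 4\right)^{2} = \left(\left(25 + 3\right) + 4\right)^{2} = \left(28 + 4\right)^{2} = 32^{2} = 1024$)
$\left(B - U{\left(5 \right)}\right) - -6572 = \left(1024 - 1\right) - -6572 = \left(1024 - 1\right) + 6572 = 1023 + 6572 = 7595$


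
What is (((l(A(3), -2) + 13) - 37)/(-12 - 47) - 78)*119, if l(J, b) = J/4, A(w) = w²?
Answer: -2180199/236 ≈ -9238.1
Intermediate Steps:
l(J, b) = J/4 (l(J, b) = J*(¼) = J/4)
(((l(A(3), -2) + 13) - 37)/(-12 - 47) - 78)*119 = ((((¼)*3² + 13) - 37)/(-12 - 47) - 78)*119 = ((((¼)*9 + 13) - 37)/(-59) - 78)*119 = (((9/4 + 13) - 37)*(-1/59) - 78)*119 = ((61/4 - 37)*(-1/59) - 78)*119 = (-87/4*(-1/59) - 78)*119 = (87/236 - 78)*119 = -18321/236*119 = -2180199/236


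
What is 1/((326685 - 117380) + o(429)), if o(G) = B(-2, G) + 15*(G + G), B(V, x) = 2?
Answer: 1/222177 ≈ 4.5009e-6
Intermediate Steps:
o(G) = 2 + 30*G (o(G) = 2 + 15*(G + G) = 2 + 15*(2*G) = 2 + 30*G)
1/((326685 - 117380) + o(429)) = 1/((326685 - 117380) + (2 + 30*429)) = 1/(209305 + (2 + 12870)) = 1/(209305 + 12872) = 1/222177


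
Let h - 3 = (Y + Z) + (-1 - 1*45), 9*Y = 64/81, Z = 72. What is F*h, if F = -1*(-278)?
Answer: 5894990/729 ≈ 8086.4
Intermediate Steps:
F = 278
Y = 64/729 (Y = (64/81)/9 = (64*(1/81))/9 = (1/9)*(64/81) = 64/729 ≈ 0.087791)
h = 21205/729 (h = 3 + ((64/729 + 72) + (-1 - 1*45)) = 3 + (52552/729 + (-1 - 45)) = 3 + (52552/729 - 46) = 3 + 19018/729 = 21205/729 ≈ 29.088)
F*h = 278*(21205/729) = 5894990/729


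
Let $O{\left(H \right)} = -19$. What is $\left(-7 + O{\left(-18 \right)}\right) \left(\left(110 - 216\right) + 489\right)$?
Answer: $-9958$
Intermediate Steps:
$\left(-7 + O{\left(-18 \right)}\right) \left(\left(110 - 216\right) + 489\right) = \left(-7 - 19\right) \left(\left(110 - 216\right) + 489\right) = - 26 \left(-106 + 489\right) = \left(-26\right) 383 = -9958$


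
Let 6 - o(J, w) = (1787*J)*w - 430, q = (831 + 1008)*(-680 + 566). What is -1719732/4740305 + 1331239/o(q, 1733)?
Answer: -1116523874562900769/3077626990022001110 ≈ -0.36279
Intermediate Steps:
q = -209646 (q = 1839*(-114) = -209646)
o(J, w) = 436 - 1787*J*w (o(J, w) = 6 - ((1787*J)*w - 430) = 6 - (1787*J*w - 430) = 6 - (-430 + 1787*J*w) = 6 + (430 - 1787*J*w) = 436 - 1787*J*w)
-1719732/4740305 + 1331239/o(q, 1733) = -1719732/4740305 + 1331239/(436 - 1787*(-209646)*1733) = -1719732*1/4740305 + 1331239/(436 + 649246617666) = -1719732/4740305 + 1331239/649246618102 = -1116523874562900769/3077626990022001110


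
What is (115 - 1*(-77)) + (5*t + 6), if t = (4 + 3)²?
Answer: 443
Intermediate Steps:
t = 49 (t = 7² = 49)
(115 - 1*(-77)) + (5*t + 6) = (115 - 1*(-77)) + (5*49 + 6) = (115 + 77) + (245 + 6) = 192 + 251 = 443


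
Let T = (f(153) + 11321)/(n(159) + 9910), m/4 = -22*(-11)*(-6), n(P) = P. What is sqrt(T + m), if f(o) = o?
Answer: I*sqrt(588727160182)/10069 ≈ 76.203*I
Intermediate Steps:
m = -5808 (m = 4*(-22*(-11)*(-6)) = 4*(242*(-6)) = 4*(-1452) = -5808)
T = 11474/10069 (T = (153 + 11321)/(159 + 9910) = 11474/10069 ≈ 1.1395)
sqrt(T + m) = sqrt(11474/10069 - 5808) = sqrt(-58469278/10069) = I*sqrt(588727160182)/10069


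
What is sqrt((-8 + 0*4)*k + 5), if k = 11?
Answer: I*sqrt(83) ≈ 9.1104*I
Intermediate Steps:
sqrt((-8 + 0*4)*k + 5) = sqrt((-8 + 0*4)*11 + 5) = sqrt((-8 + 0)*11 + 5) = sqrt(-8*11 + 5) = sqrt(-88 + 5) = sqrt(-83) = I*sqrt(83)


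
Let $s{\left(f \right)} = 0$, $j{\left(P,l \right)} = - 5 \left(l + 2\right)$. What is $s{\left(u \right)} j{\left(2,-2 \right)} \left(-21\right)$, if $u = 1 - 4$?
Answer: $0$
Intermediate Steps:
$u = -3$
$j{\left(P,l \right)} = -10 - 5 l$ ($j{\left(P,l \right)} = - 5 \left(2 + l\right) = -10 - 5 l$)
$s{\left(u \right)} j{\left(2,-2 \right)} \left(-21\right) = 0 \left(-10 - -10\right) \left(-21\right) = 0 \left(-10 + 10\right) \left(-21\right) = 0 \cdot 0 \left(-21\right) = 0 \left(-21\right) = 0$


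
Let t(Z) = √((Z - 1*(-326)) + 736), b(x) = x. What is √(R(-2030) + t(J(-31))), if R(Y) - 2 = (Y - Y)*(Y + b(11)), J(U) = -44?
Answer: √(2 + √1018) ≈ 5.8229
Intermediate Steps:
R(Y) = 2 (R(Y) = 2 + (Y - Y)*(Y + 11) = 2 + 0*(11 + Y) = 2 + 0 = 2)
t(Z) = √(1062 + Z) (t(Z) = √((Z + 326) + 736) = √((326 + Z) + 736) = √(1062 + Z))
√(R(-2030) + t(J(-31))) = √(2 + √(1062 - 44)) = √(2 + √1018)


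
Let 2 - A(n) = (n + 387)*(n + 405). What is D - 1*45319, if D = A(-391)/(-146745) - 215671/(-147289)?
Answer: -979489795480162/21613924305 ≈ -45318.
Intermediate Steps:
A(n) = 2 - (387 + n)*(405 + n) (A(n) = 2 - (n + 387)*(n + 405) = 2 - (387 + n)*(405 + n))
D = 31640098133/21613924305 (D = (-156733 - 1*(-391)² - 792*(-391))/(-146745) - 215671/(-147289) = (-156733 - 1*152881 + 309672)*(-1/146745) - 215671*(-1/147289) = (-156733 - 152881 + 309672)*(-1/146745) + 215671/147289 = 58*(-1/146745) + 215671/147289 = -58/146745 + 215671/147289 = 31640098133/21613924305 ≈ 1.4639)
D - 1*45319 = 31640098133/21613924305 - 1*45319 = 31640098133/21613924305 - 45319 = -979489795480162/21613924305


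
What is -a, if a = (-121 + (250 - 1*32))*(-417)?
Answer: 40449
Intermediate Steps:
a = -40449 (a = (-121 + (250 - 32))*(-417) = (-121 + 218)*(-417) = 97*(-417) = -40449)
-a = -1*(-40449) = 40449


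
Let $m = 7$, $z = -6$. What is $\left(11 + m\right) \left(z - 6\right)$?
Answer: $-216$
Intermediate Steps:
$\left(11 + m\right) \left(z - 6\right) = \left(11 + 7\right) \left(-6 - 6\right) = 18 \left(-6 - 6\right) = 18 \left(-12\right) = -216$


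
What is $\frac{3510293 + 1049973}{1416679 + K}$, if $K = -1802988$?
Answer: $- \frac{4560266}{386309} \approx -11.805$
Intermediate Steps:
$\frac{3510293 + 1049973}{1416679 + K} = \frac{3510293 + 1049973}{1416679 - 1802988} = \frac{4560266}{-386309} = 4560266 \left(- \frac{1}{386309}\right) = - \frac{4560266}{386309}$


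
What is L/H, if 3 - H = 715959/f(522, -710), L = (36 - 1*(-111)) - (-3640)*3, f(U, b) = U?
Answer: -213962/26459 ≈ -8.0865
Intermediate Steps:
L = 11067 (L = (36 + 111) - 130*(-84) = 147 + 10920 = 11067)
H = -79377/58 (H = 3 - 715959/522 = 3 - 1*79551/58 = 3 - 79551/58 = -79377/58 ≈ -1368.6)
L/H = 11067/(-79377/58) = 11067*(-58/79377) = -213962/26459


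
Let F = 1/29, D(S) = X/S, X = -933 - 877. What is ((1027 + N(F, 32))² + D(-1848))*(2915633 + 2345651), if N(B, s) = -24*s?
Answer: 11646932388347/33 ≈ 3.5294e+11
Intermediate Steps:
X = -1810
D(S) = -1810/S
F = 1/29 ≈ 0.034483
((1027 + N(F, 32))² + D(-1848))*(2915633 + 2345651) = ((1027 - 24*32)² - 1810/(-1848))*(2915633 + 2345651) = ((1027 - 768)² - 1810*(-1/1848))*5261284 = (259² + 905/924)*5261284 = (67081 + 905/924)*5261284 = (61983749/924)*5261284 = 11646932388347/33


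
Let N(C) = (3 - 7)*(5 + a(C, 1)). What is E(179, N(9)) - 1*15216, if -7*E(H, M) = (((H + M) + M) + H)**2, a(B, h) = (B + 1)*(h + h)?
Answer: -131476/7 ≈ -18782.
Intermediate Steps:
a(B, h) = 2*h*(1 + B) (a(B, h) = (1 + B)*(2*h) = 2*h*(1 + B))
N(C) = -28 - 8*C (N(C) = (3 - 7)*(5 + 2*1*(1 + C)) = -4*(5 + (2 + 2*C)) = -4*(7 + 2*C) = -28 - 8*C)
E(H, M) = -(2*H + 2*M)**2/7 (E(H, M) = -(((H + M) + M) + H)**2/7 = -((H + 2*M) + H)**2/7 = -(2*H + 2*M)**2/7)
E(179, N(9)) - 1*15216 = -4*(179 + (-28 - 8*9))**2/7 - 1*15216 = -4*(179 + (-28 - 72))**2/7 - 15216 = -4*(179 - 100)**2/7 - 15216 = -4/7*79**2 - 15216 = -4/7*6241 - 15216 = -24964/7 - 15216 = -131476/7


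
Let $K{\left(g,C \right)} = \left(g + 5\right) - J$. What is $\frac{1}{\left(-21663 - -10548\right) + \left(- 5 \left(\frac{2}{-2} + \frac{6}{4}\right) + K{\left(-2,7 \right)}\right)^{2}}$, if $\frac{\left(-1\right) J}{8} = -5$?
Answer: $- \frac{4}{38219} \approx -0.00010466$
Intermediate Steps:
$J = 40$ ($J = \left(-8\right) \left(-5\right) = 40$)
$K{\left(g,C \right)} = -35 + g$ ($K{\left(g,C \right)} = \left(g + 5\right) - 40 = \left(5 + g\right) - 40 = -35 + g$)
$\frac{1}{\left(-21663 - -10548\right) + \left(- 5 \left(\frac{2}{-2} + \frac{6}{4}\right) + K{\left(-2,7 \right)}\right)^{2}} = \frac{1}{\left(-21663 - -10548\right) + \left(- 5 \left(\frac{2}{-2} + \frac{6}{4}\right) - 37\right)^{2}} = \frac{1}{\left(-21663 + 10548\right) + \left(- 5 \left(2 \left(- \frac{1}{2}\right) + 6 \cdot \frac{1}{4}\right) - 37\right)^{2}} = \frac{1}{-11115 + \left(- 5 \left(-1 + \frac{3}{2}\right) - 37\right)^{2}} = \frac{1}{-11115 + \left(\left(-5\right) \frac{1}{2} - 37\right)^{2}} = \frac{1}{-11115 + \left(- \frac{5}{2} - 37\right)^{2}} = \frac{1}{-11115 + \left(- \frac{79}{2}\right)^{2}} = \frac{1}{-11115 + \frac{6241}{4}} = \frac{1}{- \frac{38219}{4}} = - \frac{4}{38219}$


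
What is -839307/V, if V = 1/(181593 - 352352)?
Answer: 143319224013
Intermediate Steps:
V = -1/170759 (V = 1/(-170759) = -1/170759 ≈ -5.8562e-6)
-839307/V = -839307/(-1/170759) = -839307*(-170759) = 143319224013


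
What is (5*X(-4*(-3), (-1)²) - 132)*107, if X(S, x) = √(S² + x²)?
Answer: -14124 + 535*√145 ≈ -7681.8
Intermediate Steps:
(5*X(-4*(-3), (-1)²) - 132)*107 = (5*√((-4*(-3))² + ((-1)²)²) - 132)*107 = (5*√(12² + 1²) - 132)*107 = (5*√(144 + 1) - 132)*107 = (5*√145 - 132)*107 = (-132 + 5*√145)*107 = -14124 + 535*√145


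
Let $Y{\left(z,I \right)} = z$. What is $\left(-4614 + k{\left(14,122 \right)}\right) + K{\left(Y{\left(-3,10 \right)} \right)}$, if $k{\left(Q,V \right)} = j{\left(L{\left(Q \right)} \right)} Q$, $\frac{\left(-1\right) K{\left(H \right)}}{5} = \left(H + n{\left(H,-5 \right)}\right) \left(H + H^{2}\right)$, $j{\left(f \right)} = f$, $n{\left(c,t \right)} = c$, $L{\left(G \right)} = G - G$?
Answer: $-4434$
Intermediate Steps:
$L{\left(G \right)} = 0$
$K{\left(H \right)} = - 10 H \left(H + H^{2}\right)$ ($K{\left(H \right)} = - 5 \left(H + H\right) \left(H + H^{2}\right) = - 5 \cdot 2 H \left(H + H^{2}\right) = - 10 H \left(H + H^{2}\right)$)
$k{\left(Q,V \right)} = 0$ ($k{\left(Q,V \right)} = 0 Q = 0$)
$\left(-4614 + k{\left(14,122 \right)}\right) + K{\left(Y{\left(-3,10 \right)} \right)} = \left(-4614 + 0\right) - 10 \left(-3\right)^{2} \left(1 - 3\right) = -4614 - 90 \left(-2\right) = -4614 + 180 = -4434$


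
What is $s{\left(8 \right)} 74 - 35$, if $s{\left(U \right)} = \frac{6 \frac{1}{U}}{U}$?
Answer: $- \frac{449}{16} \approx -28.063$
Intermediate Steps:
$s{\left(U \right)} = \frac{6}{U^{2}}$
$s{\left(8 \right)} 74 - 35 = \frac{6}{64} \cdot 74 - 35 = 6 \cdot \frac{1}{64} \cdot 74 - 35 = \frac{3}{32} \cdot 74 - 35 = \frac{111}{16} - 35 = - \frac{449}{16}$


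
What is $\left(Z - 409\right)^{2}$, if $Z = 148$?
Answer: $68121$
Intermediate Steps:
$\left(Z - 409\right)^{2} = \left(148 - 409\right)^{2} = \left(-261\right)^{2} = 68121$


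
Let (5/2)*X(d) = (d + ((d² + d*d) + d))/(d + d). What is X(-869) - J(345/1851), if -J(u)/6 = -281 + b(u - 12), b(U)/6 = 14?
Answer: -7646/5 ≈ -1529.2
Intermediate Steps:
b(U) = 84 (b(U) = 6*14 = 84)
J(u) = 1182 (J(u) = -6*(-281 + 84) = -6*(-197) = 1182)
X(d) = (2*d + 2*d²)/(5*d) (X(d) = 2*((d + ((d² + d*d) + d))/(d + d))/5 = 2*((d + ((d² + d²) + d))/((2*d)))/5 = 2*((d + (2*d² + d))*(1/(2*d)))/5 = 2*((d + (d + 2*d²))*(1/(2*d)))/5 = 2*((2*d + 2*d²)*(1/(2*d)))/5 = 2*((2*d + 2*d²)/(2*d))/5 = (2*d + 2*d²)/(5*d))
X(-869) - J(345/1851) = (⅖ + (⅖)*(-869)) - 1*1182 = (⅖ - 1738/5) - 1182 = -1736/5 - 1182 = -7646/5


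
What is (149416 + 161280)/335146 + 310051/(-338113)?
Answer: 569002101/56658609749 ≈ 0.010043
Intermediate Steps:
(149416 + 161280)/335146 + 310051/(-338113) = 310696*(1/335146) + 310051*(-1/338113) = 155348/167573 - 310051/338113 = 569002101/56658609749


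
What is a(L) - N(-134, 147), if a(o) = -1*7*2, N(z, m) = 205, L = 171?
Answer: -219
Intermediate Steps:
a(o) = -14 (a(o) = -7*2 = -14)
a(L) - N(-134, 147) = -14 - 1*205 = -14 - 205 = -219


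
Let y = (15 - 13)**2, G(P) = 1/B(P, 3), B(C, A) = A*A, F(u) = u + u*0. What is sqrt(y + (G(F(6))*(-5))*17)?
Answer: 7*I/3 ≈ 2.3333*I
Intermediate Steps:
F(u) = u (F(u) = u + 0 = u)
B(C, A) = A**2
G(P) = 1/9 (G(P) = 1/(3**2) = 1/9)
y = 4 (y = 2**2 = 4)
sqrt(y + (G(F(6))*(-5))*17) = sqrt(4 + ((1/9)*(-5))*17) = sqrt(4 - 5/9*17) = sqrt(4 - 85/9) = sqrt(-49/9) = 7*I/3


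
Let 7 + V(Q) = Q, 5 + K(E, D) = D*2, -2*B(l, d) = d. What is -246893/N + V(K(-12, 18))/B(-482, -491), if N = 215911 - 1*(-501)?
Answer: -110836687/106258292 ≈ -1.0431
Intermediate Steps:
B(l, d) = -d/2
K(E, D) = -5 + 2*D (K(E, D) = -5 + D*2 = -5 + 2*D)
V(Q) = -7 + Q
N = 216412 (N = 215911 + 501 = 216412)
-246893/N + V(K(-12, 18))/B(-482, -491) = -246893/216412 + (-7 + (-5 + 2*18))/((-½*(-491))) = -246893*1/216412 + (-7 + (-5 + 36))/(491/2) = -246893/216412 + (-7 + 31)*(2/491) = -246893/216412 + 24*(2/491) = -246893/216412 + 48/491 = -110836687/106258292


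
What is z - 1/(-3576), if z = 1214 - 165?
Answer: 3751225/3576 ≈ 1049.0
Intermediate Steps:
z = 1049
z - 1/(-3576) = 1049 - 1/(-3576) = 1049 - 1*(-1/3576) = 1049 + 1/3576 = 3751225/3576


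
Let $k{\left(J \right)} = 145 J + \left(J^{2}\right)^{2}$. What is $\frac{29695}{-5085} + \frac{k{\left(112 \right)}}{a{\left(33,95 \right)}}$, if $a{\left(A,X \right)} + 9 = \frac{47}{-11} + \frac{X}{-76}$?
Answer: $- \frac{260811664247}{24069} \approx -1.0836 \cdot 10^{7}$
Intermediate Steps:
$k{\left(J \right)} = J^{4} + 145 J$ ($k{\left(J \right)} = 145 J + J^{4} = J^{4} + 145 J$)
$a{\left(A,X \right)} = - \frac{146}{11} - \frac{X}{76}$ ($a{\left(A,X \right)} = -9 + \left(\frac{47}{-11} + \frac{X}{-76}\right) = -9 + \left(47 \left(- \frac{1}{11}\right) + X \left(- \frac{1}{76}\right)\right) = -9 - \left(\frac{47}{11} + \frac{X}{76}\right) = - \frac{146}{11} - \frac{X}{76}$)
$\frac{29695}{-5085} + \frac{k{\left(112 \right)}}{a{\left(33,95 \right)}} = \frac{29695}{-5085} + \frac{112 \left(145 + 112^{3}\right)}{- \frac{146}{11} - \frac{5}{4}} = 29695 \left(- \frac{1}{5085}\right) + \frac{112 \left(145 + 1404928\right)}{- \frac{146}{11} - \frac{5}{4}} = - \frac{5939}{1017} + \frac{112 \cdot 1405073}{- \frac{639}{44}} = - \frac{5939}{1017} + 157368176 \left(- \frac{44}{639}\right) = - \frac{5939}{1017} - \frac{6924199744}{639} = - \frac{260811664247}{24069}$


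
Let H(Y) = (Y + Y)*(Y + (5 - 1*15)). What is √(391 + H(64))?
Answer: √7303 ≈ 85.458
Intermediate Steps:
H(Y) = 2*Y*(-10 + Y) (H(Y) = (2*Y)*(Y + (5 - 15)) = (2*Y)*(Y - 10) = (2*Y)*(-10 + Y) = 2*Y*(-10 + Y))
√(391 + H(64)) = √(391 + 2*64*(-10 + 64)) = √(391 + 2*64*54) = √(391 + 6912) = √7303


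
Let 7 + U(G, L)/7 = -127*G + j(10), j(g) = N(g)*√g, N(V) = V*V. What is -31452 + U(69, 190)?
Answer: -92842 + 700*√10 ≈ -90628.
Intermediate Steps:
N(V) = V²
j(g) = g^(5/2) (j(g) = g²*√g = g^(5/2))
U(G, L) = -49 - 889*G + 700*√10 (U(G, L) = -49 + 7*(-127*G + 10^(5/2)) = -49 + 7*(-127*G + 100*√10) = -49 + (-889*G + 700*√10) = -49 - 889*G + 700*√10)
-31452 + U(69, 190) = -31452 + (-49 - 889*69 + 700*√10) = -31452 + (-49 - 61341 + 700*√10) = -31452 + (-61390 + 700*√10) = -92842 + 700*√10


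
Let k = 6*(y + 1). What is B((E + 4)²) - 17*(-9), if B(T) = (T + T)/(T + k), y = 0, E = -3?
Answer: 1073/7 ≈ 153.29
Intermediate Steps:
k = 6 (k = 6*(0 + 1) = 6*1 = 6)
B(T) = 2*T/(6 + T) (B(T) = (T + T)/(T + 6) = (2*T)/(6 + T) = 2*T/(6 + T))
B((E + 4)²) - 17*(-9) = 2*(-3 + 4)²/(6 + (-3 + 4)²) - 17*(-9) = 2*1²/(6 + 1²) + 153 = 2*1/(6 + 1) + 153 = 2*1/7 + 153 = 2*1*(⅐) + 153 = 2/7 + 153 = 1073/7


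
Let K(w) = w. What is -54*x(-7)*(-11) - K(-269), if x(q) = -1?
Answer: -325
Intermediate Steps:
-54*x(-7)*(-11) - K(-269) = -54*(-1)*(-11) - 1*(-269) = 54*(-11) + 269 = -594 + 269 = -325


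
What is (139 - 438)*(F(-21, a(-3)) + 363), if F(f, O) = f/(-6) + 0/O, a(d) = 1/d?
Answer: -219167/2 ≈ -1.0958e+5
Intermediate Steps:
a(d) = 1/d
F(f, O) = -f/6 (F(f, O) = f*(-⅙) + 0 = -f/6 + 0 = -f/6)
(139 - 438)*(F(-21, a(-3)) + 363) = (139 - 438)*(-⅙*(-21) + 363) = -299*(7/2 + 363) = -299*733/2 = -219167/2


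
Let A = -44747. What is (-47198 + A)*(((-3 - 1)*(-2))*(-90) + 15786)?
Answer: -1385243370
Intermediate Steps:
(-47198 + A)*(((-3 - 1)*(-2))*(-90) + 15786) = (-47198 - 44747)*(((-3 - 1)*(-2))*(-90) + 15786) = -91945*(-4*(-2)*(-90) + 15786) = -91945*(8*(-90) + 15786) = -91945*(-720 + 15786) = -91945*15066 = -1385243370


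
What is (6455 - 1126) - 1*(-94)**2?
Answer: -3507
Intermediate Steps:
(6455 - 1126) - 1*(-94)**2 = 5329 - 1*8836 = 5329 - 8836 = -3507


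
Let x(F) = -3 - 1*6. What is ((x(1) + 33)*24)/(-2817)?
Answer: -64/313 ≈ -0.20447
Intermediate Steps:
x(F) = -9 (x(F) = -3 - 6 = -9)
((x(1) + 33)*24)/(-2817) = ((-9 + 33)*24)/(-2817) = (24*24)*(-1/2817) = 576*(-1/2817) = -64/313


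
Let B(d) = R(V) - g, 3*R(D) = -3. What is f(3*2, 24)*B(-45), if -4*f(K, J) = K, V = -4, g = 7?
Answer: 12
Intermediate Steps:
f(K, J) = -K/4
R(D) = -1 (R(D) = (1/3)*(-3) = -1)
B(d) = -8 (B(d) = -1 - 1*7 = -1 - 7 = -8)
f(3*2, 24)*B(-45) = -3*2/4*(-8) = -1/4*6*(-8) = -3/2*(-8) = 12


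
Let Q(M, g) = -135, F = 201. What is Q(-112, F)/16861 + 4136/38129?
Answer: 4968437/49453313 ≈ 0.10047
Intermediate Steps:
Q(-112, F)/16861 + 4136/38129 = -135/16861 + 4136/38129 = 4968437/49453313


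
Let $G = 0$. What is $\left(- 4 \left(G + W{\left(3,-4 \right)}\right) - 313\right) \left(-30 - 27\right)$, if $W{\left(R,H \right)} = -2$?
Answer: $17385$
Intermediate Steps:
$\left(- 4 \left(G + W{\left(3,-4 \right)}\right) - 313\right) \left(-30 - 27\right) = \left(- 4 \left(0 - 2\right) - 313\right) \left(-30 - 27\right) = \left(\left(-4\right) \left(-2\right) - 313\right) \left(-57\right) = \left(8 - 313\right) \left(-57\right) = \left(-305\right) \left(-57\right) = 17385$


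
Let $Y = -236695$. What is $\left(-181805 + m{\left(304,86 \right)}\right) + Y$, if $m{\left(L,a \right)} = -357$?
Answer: $-418857$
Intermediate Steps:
$\left(-181805 + m{\left(304,86 \right)}\right) + Y = \left(-181805 - 357\right) - 236695 = -182162 - 236695 = -418857$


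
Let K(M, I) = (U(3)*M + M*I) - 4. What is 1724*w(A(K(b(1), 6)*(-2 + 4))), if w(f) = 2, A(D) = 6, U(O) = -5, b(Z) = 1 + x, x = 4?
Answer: 3448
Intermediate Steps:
b(Z) = 5 (b(Z) = 1 + 4 = 5)
K(M, I) = -4 - 5*M + I*M (K(M, I) = (-5*M + M*I) - 4 = (-5*M + I*M) - 4 = -4 - 5*M + I*M)
1724*w(A(K(b(1), 6)*(-2 + 4))) = 1724*2 = 3448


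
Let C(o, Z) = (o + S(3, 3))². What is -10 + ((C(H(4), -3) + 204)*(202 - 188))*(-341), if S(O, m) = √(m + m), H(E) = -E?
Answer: -1078934 + 38192*√6 ≈ -9.8538e+5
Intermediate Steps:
S(O, m) = √2*√m (S(O, m) = √(2*m) = √2*√m)
C(o, Z) = (o + √6)² (C(o, Z) = (o + √2*√3)² = (o + √6)²)
-10 + ((C(H(4), -3) + 204)*(202 - 188))*(-341) = -10 + (((-1*4 + √6)² + 204)*(202 - 188))*(-341) = -10 + (((-4 + √6)² + 204)*14)*(-341) = -10 + ((204 + (-4 + √6)²)*14)*(-341) = -10 + (2856 + 14*(-4 + √6)²)*(-341) = -10 + (-973896 - 4774*(-4 + √6)²) = -973906 - 4774*(-4 + √6)²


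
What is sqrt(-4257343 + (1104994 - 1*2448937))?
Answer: I*sqrt(5601286) ≈ 2366.7*I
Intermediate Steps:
sqrt(-4257343 + (1104994 - 1*2448937)) = sqrt(-4257343 + (1104994 - 2448937)) = sqrt(-4257343 - 1343943) = sqrt(-5601286) = I*sqrt(5601286)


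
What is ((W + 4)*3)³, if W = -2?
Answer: 216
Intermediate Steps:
((W + 4)*3)³ = ((-2 + 4)*3)³ = (2*3)³ = 6³ = 216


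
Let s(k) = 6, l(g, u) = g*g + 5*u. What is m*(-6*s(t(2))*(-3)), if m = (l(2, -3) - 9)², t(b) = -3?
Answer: 43200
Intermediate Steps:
l(g, u) = g² + 5*u
m = 400 (m = ((2² + 5*(-3)) - 9)² = ((4 - 15) - 9)² = (-11 - 9)² = (-20)² = 400)
m*(-6*s(t(2))*(-3)) = 400*(-6*6*(-3)) = 400*(-36*(-3)) = 400*108 = 43200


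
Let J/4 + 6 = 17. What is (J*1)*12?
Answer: 528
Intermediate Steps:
J = 44 (J = -24 + 4*17 = -24 + 68 = 44)
(J*1)*12 = (44*1)*12 = 44*12 = 528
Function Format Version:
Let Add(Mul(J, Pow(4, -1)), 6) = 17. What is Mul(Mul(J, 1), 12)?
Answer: 528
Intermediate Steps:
J = 44 (J = Add(-24, Mul(4, 17)) = Add(-24, 68) = 44)
Mul(Mul(J, 1), 12) = Mul(Mul(44, 1), 12) = Mul(44, 12) = 528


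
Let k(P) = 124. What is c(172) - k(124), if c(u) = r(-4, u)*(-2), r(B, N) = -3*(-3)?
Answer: -142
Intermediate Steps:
r(B, N) = 9
c(u) = -18 (c(u) = 9*(-2) = -18)
c(172) - k(124) = -18 - 1*124 = -18 - 124 = -142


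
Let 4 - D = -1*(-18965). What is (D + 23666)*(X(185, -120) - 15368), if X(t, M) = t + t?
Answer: -70565590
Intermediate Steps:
D = -18961 (D = 4 - (-1)*(-18965) = 4 - 1*18965 = 4 - 18965 = -18961)
X(t, M) = 2*t
(D + 23666)*(X(185, -120) - 15368) = (-18961 + 23666)*(2*185 - 15368) = 4705*(370 - 15368) = 4705*(-14998) = -70565590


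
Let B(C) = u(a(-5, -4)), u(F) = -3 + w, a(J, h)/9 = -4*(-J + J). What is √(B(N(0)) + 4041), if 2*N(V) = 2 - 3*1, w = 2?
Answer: 2*√1010 ≈ 63.561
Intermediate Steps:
a(J, h) = 0 (a(J, h) = 9*(-4*(-J + J)) = 9*(-4*0) = 9*0 = 0)
N(V) = -½ (N(V) = (2 - 3*1)/2 = (2 - 3)/2 = (½)*(-1) = -½)
u(F) = -1 (u(F) = -3 + 2 = -1)
B(C) = -1
√(B(N(0)) + 4041) = √(-1 + 4041) = √4040 = 2*√1010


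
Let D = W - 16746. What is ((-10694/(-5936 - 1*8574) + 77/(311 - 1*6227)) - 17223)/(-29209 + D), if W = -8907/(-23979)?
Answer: 5908346270458139/15765387693220680 ≈ 0.37477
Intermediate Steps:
W = 2969/7993 (W = -8907*(-1/23979) = 2969/7993 ≈ 0.37145)
D = -133847809/7993 (D = 2969/7993 - 16746 = -133847809/7993 ≈ -16746.)
((-10694/(-5936 - 1*8574) + 77/(311 - 1*6227)) - 17223)/(-29209 + D) = ((-10694/(-5936 - 1*8574) + 77/(311 - 1*6227)) - 17223)/(-29209 - 133847809/7993) = ((-10694/(-5936 - 8574) + 77/(311 - 6227)) - 17223)/(-367315346/7993) = ((-10694/(-14510) + 77/(-5916)) - 17223)*(-7993/367315346) = ((-10694*(-1/14510) + 77*(-1/5916)) - 17223)*(-7993/367315346) = ((5347/7255 - 77/5916) - 17223)*(-7993/367315346) = (31074217/42920580 - 17223)*(-7993/367315346) = -739190075123/42920580*(-7993/367315346) = 5908346270458139/15765387693220680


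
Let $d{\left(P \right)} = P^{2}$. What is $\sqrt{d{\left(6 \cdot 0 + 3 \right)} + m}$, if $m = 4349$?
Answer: $\sqrt{4358} \approx 66.015$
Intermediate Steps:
$\sqrt{d{\left(6 \cdot 0 + 3 \right)} + m} = \sqrt{\left(6 \cdot 0 + 3\right)^{2} + 4349} = \sqrt{\left(0 + 3\right)^{2} + 4349} = \sqrt{3^{2} + 4349} = \sqrt{9 + 4349} = \sqrt{4358}$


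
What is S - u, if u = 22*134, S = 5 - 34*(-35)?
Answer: -1753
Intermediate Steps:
S = 1195 (S = 5 + 1190 = 1195)
u = 2948
S - u = 1195 - 1*2948 = 1195 - 2948 = -1753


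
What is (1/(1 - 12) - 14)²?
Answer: 24025/121 ≈ 198.55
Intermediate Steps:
(1/(1 - 12) - 14)² = (1/(-11) - 14)² = (-1/11 - 14)² = (-155/11)² = 24025/121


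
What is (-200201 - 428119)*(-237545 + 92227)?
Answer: 91306205760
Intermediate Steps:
(-200201 - 428119)*(-237545 + 92227) = -628320*(-145318) = 91306205760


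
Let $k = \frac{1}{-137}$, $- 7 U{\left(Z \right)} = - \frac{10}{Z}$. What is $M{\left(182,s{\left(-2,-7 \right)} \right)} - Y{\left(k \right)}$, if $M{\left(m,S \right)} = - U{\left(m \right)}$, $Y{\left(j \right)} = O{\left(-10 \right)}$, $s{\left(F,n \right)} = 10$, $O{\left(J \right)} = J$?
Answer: $\frac{6365}{637} \approx 9.9922$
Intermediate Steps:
$U{\left(Z \right)} = \frac{10}{7 Z}$ ($U{\left(Z \right)} = - \frac{\left(-10\right) \frac{1}{Z}}{7} = \frac{10}{7 Z}$)
$k = - \frac{1}{137} \approx -0.0072993$
$Y{\left(j \right)} = -10$
$M{\left(m,S \right)} = - \frac{10}{7 m}$
$M{\left(182,s{\left(-2,-7 \right)} \right)} - Y{\left(k \right)} = - \frac{10}{7 \cdot 182} - -10 = \left(- \frac{10}{7}\right) \frac{1}{182} + 10 = - \frac{5}{637} + 10 = \frac{6365}{637}$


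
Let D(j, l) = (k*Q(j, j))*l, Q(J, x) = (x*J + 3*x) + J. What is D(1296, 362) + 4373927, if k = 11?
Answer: 6713247527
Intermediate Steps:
Q(J, x) = J + 3*x + J*x (Q(J, x) = (J*x + 3*x) + J = (3*x + J*x) + J = J + 3*x + J*x)
D(j, l) = l*(11*j² + 44*j) (D(j, l) = (11*(j + 3*j + j*j))*l = (11*(j + 3*j + j²))*l = (11*(j² + 4*j))*l = (11*j² + 44*j)*l = l*(11*j² + 44*j))
D(1296, 362) + 4373927 = 11*1296*362*(4 + 1296) + 4373927 = 11*1296*362*1300 + 4373927 = 6708873600 + 4373927 = 6713247527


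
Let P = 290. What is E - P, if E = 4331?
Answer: 4041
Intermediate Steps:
E - P = 4331 - 1*290 = 4331 - 290 = 4041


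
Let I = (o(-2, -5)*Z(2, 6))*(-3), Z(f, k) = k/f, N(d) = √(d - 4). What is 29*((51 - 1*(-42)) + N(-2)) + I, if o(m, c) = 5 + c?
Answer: 2697 + 29*I*√6 ≈ 2697.0 + 71.035*I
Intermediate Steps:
N(d) = √(-4 + d)
I = 0 (I = ((5 - 5)*(6/2))*(-3) = (0*(6*(½)))*(-3) = (0*3)*(-3) = 0*(-3) = 0)
29*((51 - 1*(-42)) + N(-2)) + I = 29*((51 - 1*(-42)) + √(-4 - 2)) + 0 = 29*((51 + 42) + √(-6)) + 0 = 29*(93 + I*√6) + 0 = (2697 + 29*I*√6) + 0 = 2697 + 29*I*√6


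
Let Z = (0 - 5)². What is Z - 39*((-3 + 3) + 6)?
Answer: -209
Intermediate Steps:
Z = 25 (Z = (-5)² = 25)
Z - 39*((-3 + 3) + 6) = 25 - 39*((-3 + 3) + 6) = 25 - 39*(0 + 6) = 25 - 39*6 = 25 - 234 = -209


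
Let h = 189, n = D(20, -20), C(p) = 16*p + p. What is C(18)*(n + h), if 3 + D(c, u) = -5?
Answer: 55386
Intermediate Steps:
C(p) = 17*p
D(c, u) = -8 (D(c, u) = -3 - 5 = -8)
n = -8
C(18)*(n + h) = (17*18)*(-8 + 189) = 306*181 = 55386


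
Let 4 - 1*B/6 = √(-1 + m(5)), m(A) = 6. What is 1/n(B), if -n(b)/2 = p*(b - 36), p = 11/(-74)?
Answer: 37/33 - 37*√5/66 ≈ -0.13234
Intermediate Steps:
p = -11/74 (p = 11*(-1/74) = -11/74 ≈ -0.14865)
B = 24 - 6*√5 (B = 24 - 6*√(-1 + 6) = 24 - 6*√5 ≈ 10.584)
n(b) = -396/37 + 11*b/37 (n(b) = -(-11)*(b - 36)/37 = -(-11)*(-36 + b)/37 = -2*(198/37 - 11*b/74) = -396/37 + 11*b/37)
1/n(B) = 1/(-396/37 + 11*(24 - 6*√5)/37) = 1/(-396/37 + (264/37 - 66*√5/37)) = 1/(-132/37 - 66*√5/37)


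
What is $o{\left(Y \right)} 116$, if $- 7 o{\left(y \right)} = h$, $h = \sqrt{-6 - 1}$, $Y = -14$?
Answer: $- \frac{116 i \sqrt{7}}{7} \approx - 43.844 i$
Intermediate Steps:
$h = i \sqrt{7}$ ($h = \sqrt{-7} = i \sqrt{7} \approx 2.6458 i$)
$o{\left(y \right)} = - \frac{i \sqrt{7}}{7}$
$o{\left(Y \right)} 116 = - \frac{i \sqrt{7}}{7} \cdot 116 = - \frac{116 i \sqrt{7}}{7}$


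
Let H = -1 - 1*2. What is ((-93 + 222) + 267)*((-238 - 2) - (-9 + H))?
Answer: -90288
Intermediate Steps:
H = -3 (H = -1 - 2 = -3)
((-93 + 222) + 267)*((-238 - 2) - (-9 + H)) = ((-93 + 222) + 267)*((-238 - 2) - (-9 - 3)) = (129 + 267)*(-240 - 1*(-12)) = 396*(-240 + 12) = 396*(-228) = -90288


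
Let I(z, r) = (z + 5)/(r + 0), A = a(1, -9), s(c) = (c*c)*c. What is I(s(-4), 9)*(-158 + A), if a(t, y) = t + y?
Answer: 9794/9 ≈ 1088.2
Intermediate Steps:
s(c) = c**3 (s(c) = c**2*c = c**3)
A = -8 (A = 1 - 9 = -8)
I(z, r) = (5 + z)/r
I(s(-4), 9)*(-158 + A) = ((5 + (-4)**3)/9)*(-158 - 8) = ((5 - 64)/9)*(-166) = ((1/9)*(-59))*(-166) = -59/9*(-166) = 9794/9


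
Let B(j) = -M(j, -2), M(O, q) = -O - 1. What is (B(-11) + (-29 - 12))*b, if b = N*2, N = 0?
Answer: 0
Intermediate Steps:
M(O, q) = -1 - O
B(j) = 1 + j (B(j) = -(-1 - j) = 1 + j)
b = 0 (b = 0*2 = 0)
(B(-11) + (-29 - 12))*b = ((1 - 11) + (-29 - 12))*0 = (-10 - 41)*0 = -51*0 = 0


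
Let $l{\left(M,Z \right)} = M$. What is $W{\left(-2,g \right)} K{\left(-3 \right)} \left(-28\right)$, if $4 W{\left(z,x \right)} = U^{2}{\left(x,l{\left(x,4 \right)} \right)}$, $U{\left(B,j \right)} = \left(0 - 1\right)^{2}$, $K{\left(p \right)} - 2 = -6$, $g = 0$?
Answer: $28$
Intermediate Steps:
$K{\left(p \right)} = -4$ ($K{\left(p \right)} = 2 - 6 = -4$)
$U{\left(B,j \right)} = 1$ ($U{\left(B,j \right)} = \left(-1\right)^{2} = 1$)
$W{\left(z,x \right)} = \frac{1}{4}$ ($W{\left(z,x \right)} = \frac{1^{2}}{4} = \frac{1}{4} \cdot 1 = \frac{1}{4}$)
$W{\left(-2,g \right)} K{\left(-3 \right)} \left(-28\right) = \frac{1}{4} \left(-4\right) \left(-28\right) = \left(-1\right) \left(-28\right) = 28$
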